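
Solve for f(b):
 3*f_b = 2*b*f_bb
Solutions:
 f(b) = C1 + C2*b^(5/2)


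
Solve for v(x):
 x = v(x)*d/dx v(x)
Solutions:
 v(x) = -sqrt(C1 + x^2)
 v(x) = sqrt(C1 + x^2)


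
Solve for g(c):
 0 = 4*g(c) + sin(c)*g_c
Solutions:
 g(c) = C1*(cos(c)^2 + 2*cos(c) + 1)/(cos(c)^2 - 2*cos(c) + 1)


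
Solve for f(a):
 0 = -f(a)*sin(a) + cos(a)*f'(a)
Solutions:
 f(a) = C1/cos(a)


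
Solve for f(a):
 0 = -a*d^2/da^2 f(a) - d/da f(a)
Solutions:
 f(a) = C1 + C2*log(a)


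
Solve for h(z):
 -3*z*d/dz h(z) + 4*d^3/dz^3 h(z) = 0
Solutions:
 h(z) = C1 + Integral(C2*airyai(6^(1/3)*z/2) + C3*airybi(6^(1/3)*z/2), z)


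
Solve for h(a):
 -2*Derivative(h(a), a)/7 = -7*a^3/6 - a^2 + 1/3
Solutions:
 h(a) = C1 + 49*a^4/48 + 7*a^3/6 - 7*a/6


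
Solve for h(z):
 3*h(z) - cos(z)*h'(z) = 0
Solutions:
 h(z) = C1*(sin(z) + 1)^(3/2)/(sin(z) - 1)^(3/2)


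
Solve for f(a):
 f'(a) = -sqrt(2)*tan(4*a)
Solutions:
 f(a) = C1 + sqrt(2)*log(cos(4*a))/4


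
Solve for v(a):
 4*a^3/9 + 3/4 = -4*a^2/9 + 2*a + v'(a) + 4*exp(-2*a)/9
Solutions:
 v(a) = C1 + a^4/9 + 4*a^3/27 - a^2 + 3*a/4 + 2*exp(-2*a)/9


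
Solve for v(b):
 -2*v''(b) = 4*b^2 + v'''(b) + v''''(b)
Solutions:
 v(b) = C1 + C2*b - b^4/6 + b^3/3 + b^2/2 + (C3*sin(sqrt(7)*b/2) + C4*cos(sqrt(7)*b/2))*exp(-b/2)


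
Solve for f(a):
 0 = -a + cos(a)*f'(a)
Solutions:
 f(a) = C1 + Integral(a/cos(a), a)


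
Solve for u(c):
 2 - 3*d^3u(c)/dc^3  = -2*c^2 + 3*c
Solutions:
 u(c) = C1 + C2*c + C3*c^2 + c^5/90 - c^4/24 + c^3/9


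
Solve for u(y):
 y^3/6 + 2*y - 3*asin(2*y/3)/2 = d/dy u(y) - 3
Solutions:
 u(y) = C1 + y^4/24 + y^2 - 3*y*asin(2*y/3)/2 + 3*y - 3*sqrt(9 - 4*y^2)/4


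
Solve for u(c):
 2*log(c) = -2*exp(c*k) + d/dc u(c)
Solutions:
 u(c) = C1 + 2*c*log(c) - 2*c + Piecewise((2*exp(c*k)/k, Ne(k, 0)), (2*c, True))


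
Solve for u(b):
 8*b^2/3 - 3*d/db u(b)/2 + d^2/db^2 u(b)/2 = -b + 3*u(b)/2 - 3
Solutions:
 u(b) = C1*exp(b*(3 - sqrt(21))/2) + C2*exp(b*(3 + sqrt(21))/2) + 16*b^2/9 - 26*b/9 + 164/27


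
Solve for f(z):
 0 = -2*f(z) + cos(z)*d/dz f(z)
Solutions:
 f(z) = C1*(sin(z) + 1)/(sin(z) - 1)


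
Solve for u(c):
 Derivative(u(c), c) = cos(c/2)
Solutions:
 u(c) = C1 + 2*sin(c/2)


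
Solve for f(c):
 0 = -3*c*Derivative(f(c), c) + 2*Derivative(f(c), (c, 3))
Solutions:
 f(c) = C1 + Integral(C2*airyai(2^(2/3)*3^(1/3)*c/2) + C3*airybi(2^(2/3)*3^(1/3)*c/2), c)


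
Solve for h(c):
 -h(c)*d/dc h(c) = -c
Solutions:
 h(c) = -sqrt(C1 + c^2)
 h(c) = sqrt(C1 + c^2)


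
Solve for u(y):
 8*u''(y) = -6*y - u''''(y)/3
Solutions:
 u(y) = C1 + C2*y + C3*sin(2*sqrt(6)*y) + C4*cos(2*sqrt(6)*y) - y^3/8


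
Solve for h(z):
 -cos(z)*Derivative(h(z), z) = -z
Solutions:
 h(z) = C1 + Integral(z/cos(z), z)


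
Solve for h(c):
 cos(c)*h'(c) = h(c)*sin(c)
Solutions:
 h(c) = C1/cos(c)


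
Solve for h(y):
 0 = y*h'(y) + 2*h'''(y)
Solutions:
 h(y) = C1 + Integral(C2*airyai(-2^(2/3)*y/2) + C3*airybi(-2^(2/3)*y/2), y)


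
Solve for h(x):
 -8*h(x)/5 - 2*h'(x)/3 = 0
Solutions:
 h(x) = C1*exp(-12*x/5)


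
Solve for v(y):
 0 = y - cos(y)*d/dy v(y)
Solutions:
 v(y) = C1 + Integral(y/cos(y), y)


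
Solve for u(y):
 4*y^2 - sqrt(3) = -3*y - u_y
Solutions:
 u(y) = C1 - 4*y^3/3 - 3*y^2/2 + sqrt(3)*y


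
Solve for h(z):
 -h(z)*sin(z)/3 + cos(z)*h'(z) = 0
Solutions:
 h(z) = C1/cos(z)^(1/3)


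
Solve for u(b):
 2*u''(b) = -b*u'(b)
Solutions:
 u(b) = C1 + C2*erf(b/2)


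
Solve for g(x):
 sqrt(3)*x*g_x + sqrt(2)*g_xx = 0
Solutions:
 g(x) = C1 + C2*erf(6^(1/4)*x/2)


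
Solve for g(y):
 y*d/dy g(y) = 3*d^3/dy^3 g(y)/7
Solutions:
 g(y) = C1 + Integral(C2*airyai(3^(2/3)*7^(1/3)*y/3) + C3*airybi(3^(2/3)*7^(1/3)*y/3), y)


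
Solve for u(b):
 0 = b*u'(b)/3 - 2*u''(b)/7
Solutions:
 u(b) = C1 + C2*erfi(sqrt(21)*b/6)


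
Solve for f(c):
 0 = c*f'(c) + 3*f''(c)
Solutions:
 f(c) = C1 + C2*erf(sqrt(6)*c/6)


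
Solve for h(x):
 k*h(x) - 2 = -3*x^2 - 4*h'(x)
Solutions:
 h(x) = C1*exp(-k*x/4) - 3*x^2/k + 2/k + 24*x/k^2 - 96/k^3


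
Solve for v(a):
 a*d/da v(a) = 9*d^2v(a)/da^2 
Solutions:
 v(a) = C1 + C2*erfi(sqrt(2)*a/6)


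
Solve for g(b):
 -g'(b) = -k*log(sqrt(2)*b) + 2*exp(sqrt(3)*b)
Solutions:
 g(b) = C1 + b*k*log(b) + b*k*(-1 + log(2)/2) - 2*sqrt(3)*exp(sqrt(3)*b)/3


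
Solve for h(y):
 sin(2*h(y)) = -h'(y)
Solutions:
 h(y) = pi - acos((-C1 - exp(4*y))/(C1 - exp(4*y)))/2
 h(y) = acos((-C1 - exp(4*y))/(C1 - exp(4*y)))/2


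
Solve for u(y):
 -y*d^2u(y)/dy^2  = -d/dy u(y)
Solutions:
 u(y) = C1 + C2*y^2


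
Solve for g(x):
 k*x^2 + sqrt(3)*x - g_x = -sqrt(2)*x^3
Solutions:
 g(x) = C1 + k*x^3/3 + sqrt(2)*x^4/4 + sqrt(3)*x^2/2


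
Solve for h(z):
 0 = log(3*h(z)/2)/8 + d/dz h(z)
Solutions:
 -8*Integral(1/(-log(_y) - log(3) + log(2)), (_y, h(z))) = C1 - z


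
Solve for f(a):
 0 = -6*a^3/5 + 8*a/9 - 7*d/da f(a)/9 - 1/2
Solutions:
 f(a) = C1 - 27*a^4/70 + 4*a^2/7 - 9*a/14


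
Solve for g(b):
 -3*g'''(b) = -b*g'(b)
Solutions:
 g(b) = C1 + Integral(C2*airyai(3^(2/3)*b/3) + C3*airybi(3^(2/3)*b/3), b)


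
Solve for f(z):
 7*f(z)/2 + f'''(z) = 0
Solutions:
 f(z) = C3*exp(-2^(2/3)*7^(1/3)*z/2) + (C1*sin(2^(2/3)*sqrt(3)*7^(1/3)*z/4) + C2*cos(2^(2/3)*sqrt(3)*7^(1/3)*z/4))*exp(2^(2/3)*7^(1/3)*z/4)


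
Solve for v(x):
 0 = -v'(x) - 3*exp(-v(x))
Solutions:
 v(x) = log(C1 - 3*x)


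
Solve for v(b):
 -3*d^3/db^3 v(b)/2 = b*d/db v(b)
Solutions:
 v(b) = C1 + Integral(C2*airyai(-2^(1/3)*3^(2/3)*b/3) + C3*airybi(-2^(1/3)*3^(2/3)*b/3), b)


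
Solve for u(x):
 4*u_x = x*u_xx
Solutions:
 u(x) = C1 + C2*x^5


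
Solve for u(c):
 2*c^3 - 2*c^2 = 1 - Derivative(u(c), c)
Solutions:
 u(c) = C1 - c^4/2 + 2*c^3/3 + c


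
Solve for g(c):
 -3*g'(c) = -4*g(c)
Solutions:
 g(c) = C1*exp(4*c/3)


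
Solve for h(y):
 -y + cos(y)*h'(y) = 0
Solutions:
 h(y) = C1 + Integral(y/cos(y), y)


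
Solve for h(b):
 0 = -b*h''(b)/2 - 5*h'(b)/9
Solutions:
 h(b) = C1 + C2/b^(1/9)


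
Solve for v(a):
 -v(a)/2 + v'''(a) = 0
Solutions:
 v(a) = C3*exp(2^(2/3)*a/2) + (C1*sin(2^(2/3)*sqrt(3)*a/4) + C2*cos(2^(2/3)*sqrt(3)*a/4))*exp(-2^(2/3)*a/4)


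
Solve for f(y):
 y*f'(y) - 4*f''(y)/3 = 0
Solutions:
 f(y) = C1 + C2*erfi(sqrt(6)*y/4)


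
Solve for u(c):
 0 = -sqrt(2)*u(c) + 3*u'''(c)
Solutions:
 u(c) = C3*exp(2^(1/6)*3^(2/3)*c/3) + (C1*sin(6^(1/6)*c/2) + C2*cos(6^(1/6)*c/2))*exp(-2^(1/6)*3^(2/3)*c/6)


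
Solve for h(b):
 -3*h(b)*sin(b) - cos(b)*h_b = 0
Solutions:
 h(b) = C1*cos(b)^3


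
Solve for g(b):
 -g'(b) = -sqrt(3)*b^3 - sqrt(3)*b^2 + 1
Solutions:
 g(b) = C1 + sqrt(3)*b^4/4 + sqrt(3)*b^3/3 - b


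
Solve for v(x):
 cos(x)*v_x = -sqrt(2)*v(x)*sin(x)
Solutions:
 v(x) = C1*cos(x)^(sqrt(2))


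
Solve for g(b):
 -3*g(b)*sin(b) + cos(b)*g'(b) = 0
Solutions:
 g(b) = C1/cos(b)^3


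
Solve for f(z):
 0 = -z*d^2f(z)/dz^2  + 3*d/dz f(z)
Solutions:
 f(z) = C1 + C2*z^4


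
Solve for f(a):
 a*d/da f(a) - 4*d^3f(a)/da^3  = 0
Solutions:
 f(a) = C1 + Integral(C2*airyai(2^(1/3)*a/2) + C3*airybi(2^(1/3)*a/2), a)


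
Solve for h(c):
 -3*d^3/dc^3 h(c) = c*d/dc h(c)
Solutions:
 h(c) = C1 + Integral(C2*airyai(-3^(2/3)*c/3) + C3*airybi(-3^(2/3)*c/3), c)


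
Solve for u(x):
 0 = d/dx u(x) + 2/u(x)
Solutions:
 u(x) = -sqrt(C1 - 4*x)
 u(x) = sqrt(C1 - 4*x)


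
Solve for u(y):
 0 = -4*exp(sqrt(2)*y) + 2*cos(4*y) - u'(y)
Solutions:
 u(y) = C1 - 2*sqrt(2)*exp(sqrt(2)*y) + sin(4*y)/2


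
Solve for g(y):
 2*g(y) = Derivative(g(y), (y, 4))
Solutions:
 g(y) = C1*exp(-2^(1/4)*y) + C2*exp(2^(1/4)*y) + C3*sin(2^(1/4)*y) + C4*cos(2^(1/4)*y)


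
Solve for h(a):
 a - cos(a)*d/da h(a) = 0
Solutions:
 h(a) = C1 + Integral(a/cos(a), a)


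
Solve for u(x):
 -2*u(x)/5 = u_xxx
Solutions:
 u(x) = C3*exp(-2^(1/3)*5^(2/3)*x/5) + (C1*sin(2^(1/3)*sqrt(3)*5^(2/3)*x/10) + C2*cos(2^(1/3)*sqrt(3)*5^(2/3)*x/10))*exp(2^(1/3)*5^(2/3)*x/10)


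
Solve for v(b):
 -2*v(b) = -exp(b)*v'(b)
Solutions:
 v(b) = C1*exp(-2*exp(-b))


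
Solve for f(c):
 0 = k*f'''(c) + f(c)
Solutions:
 f(c) = C1*exp(c*(-1/k)^(1/3)) + C2*exp(c*(-1/k)^(1/3)*(-1 + sqrt(3)*I)/2) + C3*exp(-c*(-1/k)^(1/3)*(1 + sqrt(3)*I)/2)


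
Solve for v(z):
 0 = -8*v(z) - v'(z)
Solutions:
 v(z) = C1*exp(-8*z)


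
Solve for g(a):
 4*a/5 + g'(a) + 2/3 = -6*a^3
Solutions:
 g(a) = C1 - 3*a^4/2 - 2*a^2/5 - 2*a/3


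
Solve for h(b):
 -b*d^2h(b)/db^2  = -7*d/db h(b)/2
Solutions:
 h(b) = C1 + C2*b^(9/2)


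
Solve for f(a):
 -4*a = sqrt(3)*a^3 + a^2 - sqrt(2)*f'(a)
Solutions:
 f(a) = C1 + sqrt(6)*a^4/8 + sqrt(2)*a^3/6 + sqrt(2)*a^2


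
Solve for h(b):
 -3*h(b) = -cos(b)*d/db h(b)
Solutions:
 h(b) = C1*(sin(b) + 1)^(3/2)/(sin(b) - 1)^(3/2)


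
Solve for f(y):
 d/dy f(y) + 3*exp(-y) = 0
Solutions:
 f(y) = C1 + 3*exp(-y)


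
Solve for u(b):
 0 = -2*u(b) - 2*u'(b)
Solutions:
 u(b) = C1*exp(-b)


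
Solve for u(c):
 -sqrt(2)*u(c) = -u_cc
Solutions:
 u(c) = C1*exp(-2^(1/4)*c) + C2*exp(2^(1/4)*c)


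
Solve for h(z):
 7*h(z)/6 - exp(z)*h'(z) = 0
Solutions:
 h(z) = C1*exp(-7*exp(-z)/6)


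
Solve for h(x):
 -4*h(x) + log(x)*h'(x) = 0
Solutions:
 h(x) = C1*exp(4*li(x))


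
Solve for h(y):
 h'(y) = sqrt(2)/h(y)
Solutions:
 h(y) = -sqrt(C1 + 2*sqrt(2)*y)
 h(y) = sqrt(C1 + 2*sqrt(2)*y)


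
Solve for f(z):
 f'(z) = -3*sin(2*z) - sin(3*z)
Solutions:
 f(z) = C1 + 3*cos(2*z)/2 + cos(3*z)/3


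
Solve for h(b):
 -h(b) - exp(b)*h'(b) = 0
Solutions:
 h(b) = C1*exp(exp(-b))


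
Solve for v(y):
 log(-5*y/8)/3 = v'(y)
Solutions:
 v(y) = C1 + y*log(-y)/3 + y*(-log(2) - 1/3 + log(5)/3)


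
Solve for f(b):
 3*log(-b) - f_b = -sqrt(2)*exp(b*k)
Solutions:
 f(b) = C1 + 3*b*log(-b) - 3*b + Piecewise((sqrt(2)*exp(b*k)/k, Ne(k, 0)), (sqrt(2)*b, True))


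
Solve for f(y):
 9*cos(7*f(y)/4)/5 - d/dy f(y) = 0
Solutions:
 -9*y/5 - 2*log(sin(7*f(y)/4) - 1)/7 + 2*log(sin(7*f(y)/4) + 1)/7 = C1


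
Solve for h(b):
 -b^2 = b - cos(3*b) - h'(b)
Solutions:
 h(b) = C1 + b^3/3 + b^2/2 - sin(3*b)/3


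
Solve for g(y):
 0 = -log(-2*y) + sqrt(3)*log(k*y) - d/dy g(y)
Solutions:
 g(y) = C1 + y*(sqrt(3)*log(-k) - sqrt(3) - log(2) + 1) - y*(1 - sqrt(3))*log(-y)


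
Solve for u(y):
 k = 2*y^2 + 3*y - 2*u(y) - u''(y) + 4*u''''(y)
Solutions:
 u(y) = C1*exp(-sqrt(2)*y*sqrt(1 + sqrt(33))/4) + C2*exp(sqrt(2)*y*sqrt(1 + sqrt(33))/4) + C3*sin(sqrt(2)*y*sqrt(-1 + sqrt(33))/4) + C4*cos(sqrt(2)*y*sqrt(-1 + sqrt(33))/4) - k/2 + y^2 + 3*y/2 - 1


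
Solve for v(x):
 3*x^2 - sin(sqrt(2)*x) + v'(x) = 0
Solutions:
 v(x) = C1 - x^3 - sqrt(2)*cos(sqrt(2)*x)/2


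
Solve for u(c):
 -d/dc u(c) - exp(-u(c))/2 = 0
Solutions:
 u(c) = log(C1 - c/2)


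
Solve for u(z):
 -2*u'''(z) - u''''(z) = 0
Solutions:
 u(z) = C1 + C2*z + C3*z^2 + C4*exp(-2*z)


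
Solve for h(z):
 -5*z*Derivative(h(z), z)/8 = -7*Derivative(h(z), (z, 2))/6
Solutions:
 h(z) = C1 + C2*erfi(sqrt(210)*z/28)


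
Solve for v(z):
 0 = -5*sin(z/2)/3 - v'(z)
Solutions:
 v(z) = C1 + 10*cos(z/2)/3


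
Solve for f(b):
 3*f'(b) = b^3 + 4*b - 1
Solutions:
 f(b) = C1 + b^4/12 + 2*b^2/3 - b/3


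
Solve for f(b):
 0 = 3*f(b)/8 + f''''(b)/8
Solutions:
 f(b) = (C1*sin(sqrt(2)*3^(1/4)*b/2) + C2*cos(sqrt(2)*3^(1/4)*b/2))*exp(-sqrt(2)*3^(1/4)*b/2) + (C3*sin(sqrt(2)*3^(1/4)*b/2) + C4*cos(sqrt(2)*3^(1/4)*b/2))*exp(sqrt(2)*3^(1/4)*b/2)


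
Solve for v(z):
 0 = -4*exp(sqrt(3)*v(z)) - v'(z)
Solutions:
 v(z) = sqrt(3)*(2*log(1/(C1 + 4*z)) - log(3))/6


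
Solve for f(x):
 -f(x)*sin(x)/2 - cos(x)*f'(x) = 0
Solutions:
 f(x) = C1*sqrt(cos(x))


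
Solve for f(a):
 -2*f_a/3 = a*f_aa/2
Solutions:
 f(a) = C1 + C2/a^(1/3)


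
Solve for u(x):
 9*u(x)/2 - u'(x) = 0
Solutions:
 u(x) = C1*exp(9*x/2)


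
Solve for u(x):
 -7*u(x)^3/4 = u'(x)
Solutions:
 u(x) = -sqrt(2)*sqrt(-1/(C1 - 7*x))
 u(x) = sqrt(2)*sqrt(-1/(C1 - 7*x))


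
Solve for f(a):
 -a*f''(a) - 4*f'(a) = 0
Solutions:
 f(a) = C1 + C2/a^3


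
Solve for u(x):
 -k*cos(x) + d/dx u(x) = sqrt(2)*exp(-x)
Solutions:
 u(x) = C1 + k*sin(x) - sqrt(2)*exp(-x)


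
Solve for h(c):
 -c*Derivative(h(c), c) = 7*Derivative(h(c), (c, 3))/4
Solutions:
 h(c) = C1 + Integral(C2*airyai(-14^(2/3)*c/7) + C3*airybi(-14^(2/3)*c/7), c)


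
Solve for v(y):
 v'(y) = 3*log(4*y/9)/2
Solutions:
 v(y) = C1 + 3*y*log(y)/2 - 3*y*log(3) - 3*y/2 + 3*y*log(2)


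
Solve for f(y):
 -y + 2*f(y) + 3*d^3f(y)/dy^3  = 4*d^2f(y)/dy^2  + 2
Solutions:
 f(y) = C1*exp(y*(16/(9*sqrt(345) + 179)^(1/3) + (9*sqrt(345) + 179)^(1/3) + 8)/18)*sin(sqrt(3)*y*(-(9*sqrt(345) + 179)^(1/3) + 16/(9*sqrt(345) + 179)^(1/3))/18) + C2*exp(y*(16/(9*sqrt(345) + 179)^(1/3) + (9*sqrt(345) + 179)^(1/3) + 8)/18)*cos(sqrt(3)*y*(-(9*sqrt(345) + 179)^(1/3) + 16/(9*sqrt(345) + 179)^(1/3))/18) + C3*exp(y*(-(9*sqrt(345) + 179)^(1/3) - 16/(9*sqrt(345) + 179)^(1/3) + 4)/9) + y/2 + 1


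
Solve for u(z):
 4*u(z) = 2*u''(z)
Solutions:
 u(z) = C1*exp(-sqrt(2)*z) + C2*exp(sqrt(2)*z)


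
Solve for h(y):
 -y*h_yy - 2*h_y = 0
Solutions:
 h(y) = C1 + C2/y


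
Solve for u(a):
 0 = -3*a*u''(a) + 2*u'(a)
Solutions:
 u(a) = C1 + C2*a^(5/3)


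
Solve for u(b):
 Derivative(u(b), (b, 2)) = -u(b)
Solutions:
 u(b) = C1*sin(b) + C2*cos(b)


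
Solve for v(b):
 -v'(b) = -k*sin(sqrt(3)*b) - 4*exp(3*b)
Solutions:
 v(b) = C1 - sqrt(3)*k*cos(sqrt(3)*b)/3 + 4*exp(3*b)/3


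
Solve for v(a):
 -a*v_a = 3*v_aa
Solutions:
 v(a) = C1 + C2*erf(sqrt(6)*a/6)


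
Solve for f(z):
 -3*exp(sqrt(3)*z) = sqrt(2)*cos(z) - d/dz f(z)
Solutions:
 f(z) = C1 + sqrt(3)*exp(sqrt(3)*z) + sqrt(2)*sin(z)


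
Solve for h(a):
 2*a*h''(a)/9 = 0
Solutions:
 h(a) = C1 + C2*a


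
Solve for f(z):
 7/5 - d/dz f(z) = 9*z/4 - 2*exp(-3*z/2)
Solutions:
 f(z) = C1 - 9*z^2/8 + 7*z/5 - 4*exp(-3*z/2)/3


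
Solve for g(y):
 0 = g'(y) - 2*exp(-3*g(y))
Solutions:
 g(y) = log(C1 + 6*y)/3
 g(y) = log((-3^(1/3) - 3^(5/6)*I)*(C1 + 2*y)^(1/3)/2)
 g(y) = log((-3^(1/3) + 3^(5/6)*I)*(C1 + 2*y)^(1/3)/2)


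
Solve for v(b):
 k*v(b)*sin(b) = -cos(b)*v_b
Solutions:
 v(b) = C1*exp(k*log(cos(b)))


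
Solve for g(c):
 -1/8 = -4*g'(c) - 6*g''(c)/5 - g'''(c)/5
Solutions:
 g(c) = C1 + c/32 + (C2*sin(sqrt(11)*c) + C3*cos(sqrt(11)*c))*exp(-3*c)


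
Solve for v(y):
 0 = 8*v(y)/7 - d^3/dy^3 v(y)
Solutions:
 v(y) = C3*exp(2*7^(2/3)*y/7) + (C1*sin(sqrt(3)*7^(2/3)*y/7) + C2*cos(sqrt(3)*7^(2/3)*y/7))*exp(-7^(2/3)*y/7)


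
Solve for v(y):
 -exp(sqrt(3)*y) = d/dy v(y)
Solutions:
 v(y) = C1 - sqrt(3)*exp(sqrt(3)*y)/3


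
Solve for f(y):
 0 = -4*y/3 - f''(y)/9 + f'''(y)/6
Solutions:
 f(y) = C1 + C2*y + C3*exp(2*y/3) - 2*y^3 - 9*y^2


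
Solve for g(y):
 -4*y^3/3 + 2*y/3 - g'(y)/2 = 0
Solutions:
 g(y) = C1 - 2*y^4/3 + 2*y^2/3


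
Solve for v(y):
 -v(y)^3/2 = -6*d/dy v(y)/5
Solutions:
 v(y) = -sqrt(6)*sqrt(-1/(C1 + 5*y))
 v(y) = sqrt(6)*sqrt(-1/(C1 + 5*y))


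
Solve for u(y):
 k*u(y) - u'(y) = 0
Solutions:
 u(y) = C1*exp(k*y)


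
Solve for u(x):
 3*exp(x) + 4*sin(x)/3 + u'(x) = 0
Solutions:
 u(x) = C1 - 3*exp(x) + 4*cos(x)/3


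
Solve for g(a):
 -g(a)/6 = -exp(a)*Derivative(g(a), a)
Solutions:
 g(a) = C1*exp(-exp(-a)/6)


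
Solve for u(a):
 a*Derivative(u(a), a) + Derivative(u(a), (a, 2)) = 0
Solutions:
 u(a) = C1 + C2*erf(sqrt(2)*a/2)


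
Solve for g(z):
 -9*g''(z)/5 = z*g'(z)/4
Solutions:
 g(z) = C1 + C2*erf(sqrt(10)*z/12)


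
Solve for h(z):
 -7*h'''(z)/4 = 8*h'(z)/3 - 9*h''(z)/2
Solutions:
 h(z) = C1 + C2*exp(z*(27 - sqrt(57))/21) + C3*exp(z*(sqrt(57) + 27)/21)


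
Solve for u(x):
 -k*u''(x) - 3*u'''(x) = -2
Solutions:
 u(x) = C1 + C2*x + C3*exp(-k*x/3) + x^2/k


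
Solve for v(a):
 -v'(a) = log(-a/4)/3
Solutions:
 v(a) = C1 - a*log(-a)/3 + a*(1 + 2*log(2))/3


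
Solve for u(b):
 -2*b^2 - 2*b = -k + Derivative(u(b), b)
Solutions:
 u(b) = C1 - 2*b^3/3 - b^2 + b*k


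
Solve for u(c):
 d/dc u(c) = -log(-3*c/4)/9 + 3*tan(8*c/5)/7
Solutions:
 u(c) = C1 - c*log(-c)/9 - c*log(3)/9 + c/9 + 2*c*log(2)/9 - 15*log(cos(8*c/5))/56


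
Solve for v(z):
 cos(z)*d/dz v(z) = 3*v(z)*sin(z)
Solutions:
 v(z) = C1/cos(z)^3


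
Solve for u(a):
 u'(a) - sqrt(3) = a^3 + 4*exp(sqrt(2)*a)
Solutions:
 u(a) = C1 + a^4/4 + sqrt(3)*a + 2*sqrt(2)*exp(sqrt(2)*a)


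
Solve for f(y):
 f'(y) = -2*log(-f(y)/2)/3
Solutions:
 3*Integral(1/(log(-_y) - log(2)), (_y, f(y)))/2 = C1 - y


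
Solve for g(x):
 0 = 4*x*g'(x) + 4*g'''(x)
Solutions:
 g(x) = C1 + Integral(C2*airyai(-x) + C3*airybi(-x), x)


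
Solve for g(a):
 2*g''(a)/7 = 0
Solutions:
 g(a) = C1 + C2*a


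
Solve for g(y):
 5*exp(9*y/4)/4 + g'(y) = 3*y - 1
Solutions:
 g(y) = C1 + 3*y^2/2 - y - 5*exp(9*y/4)/9


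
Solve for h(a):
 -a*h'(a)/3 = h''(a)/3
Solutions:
 h(a) = C1 + C2*erf(sqrt(2)*a/2)


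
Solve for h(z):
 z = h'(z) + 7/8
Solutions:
 h(z) = C1 + z^2/2 - 7*z/8


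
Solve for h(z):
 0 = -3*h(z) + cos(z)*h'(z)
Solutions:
 h(z) = C1*(sin(z) + 1)^(3/2)/(sin(z) - 1)^(3/2)


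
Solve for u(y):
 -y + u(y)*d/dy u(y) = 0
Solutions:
 u(y) = -sqrt(C1 + y^2)
 u(y) = sqrt(C1 + y^2)


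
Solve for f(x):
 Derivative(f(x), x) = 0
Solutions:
 f(x) = C1


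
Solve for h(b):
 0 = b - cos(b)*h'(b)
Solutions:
 h(b) = C1 + Integral(b/cos(b), b)


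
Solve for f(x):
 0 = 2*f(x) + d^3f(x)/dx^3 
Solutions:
 f(x) = C3*exp(-2^(1/3)*x) + (C1*sin(2^(1/3)*sqrt(3)*x/2) + C2*cos(2^(1/3)*sqrt(3)*x/2))*exp(2^(1/3)*x/2)


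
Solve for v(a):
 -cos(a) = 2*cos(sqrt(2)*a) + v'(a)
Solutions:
 v(a) = C1 - sin(a) - sqrt(2)*sin(sqrt(2)*a)


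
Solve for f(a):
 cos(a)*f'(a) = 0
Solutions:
 f(a) = C1


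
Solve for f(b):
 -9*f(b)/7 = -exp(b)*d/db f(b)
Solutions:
 f(b) = C1*exp(-9*exp(-b)/7)


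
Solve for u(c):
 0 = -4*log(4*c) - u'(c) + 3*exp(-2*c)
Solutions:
 u(c) = C1 - 4*c*log(c) + 4*c*(1 - 2*log(2)) - 3*exp(-2*c)/2


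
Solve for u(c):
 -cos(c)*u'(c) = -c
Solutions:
 u(c) = C1 + Integral(c/cos(c), c)


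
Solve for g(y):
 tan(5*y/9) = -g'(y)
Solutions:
 g(y) = C1 + 9*log(cos(5*y/9))/5


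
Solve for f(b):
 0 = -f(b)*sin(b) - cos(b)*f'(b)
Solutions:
 f(b) = C1*cos(b)


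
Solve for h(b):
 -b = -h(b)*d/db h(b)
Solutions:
 h(b) = -sqrt(C1 + b^2)
 h(b) = sqrt(C1 + b^2)


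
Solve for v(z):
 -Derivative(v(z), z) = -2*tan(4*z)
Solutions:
 v(z) = C1 - log(cos(4*z))/2


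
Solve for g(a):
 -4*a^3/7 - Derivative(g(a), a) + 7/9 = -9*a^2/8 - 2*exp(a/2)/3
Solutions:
 g(a) = C1 - a^4/7 + 3*a^3/8 + 7*a/9 + 4*exp(a/2)/3


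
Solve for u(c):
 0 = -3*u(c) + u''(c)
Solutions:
 u(c) = C1*exp(-sqrt(3)*c) + C2*exp(sqrt(3)*c)


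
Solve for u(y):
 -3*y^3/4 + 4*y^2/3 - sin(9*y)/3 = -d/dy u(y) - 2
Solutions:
 u(y) = C1 + 3*y^4/16 - 4*y^3/9 - 2*y - cos(9*y)/27


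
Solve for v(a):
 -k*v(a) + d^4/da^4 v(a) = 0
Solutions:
 v(a) = C1*exp(-a*k^(1/4)) + C2*exp(a*k^(1/4)) + C3*exp(-I*a*k^(1/4)) + C4*exp(I*a*k^(1/4))


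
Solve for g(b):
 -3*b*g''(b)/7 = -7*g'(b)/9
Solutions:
 g(b) = C1 + C2*b^(76/27)


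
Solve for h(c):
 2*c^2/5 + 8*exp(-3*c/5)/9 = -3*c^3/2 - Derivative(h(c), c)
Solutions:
 h(c) = C1 - 3*c^4/8 - 2*c^3/15 + 40*exp(-3*c/5)/27


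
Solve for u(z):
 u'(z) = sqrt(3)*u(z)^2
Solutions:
 u(z) = -1/(C1 + sqrt(3)*z)


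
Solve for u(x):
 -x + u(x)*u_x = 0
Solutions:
 u(x) = -sqrt(C1 + x^2)
 u(x) = sqrt(C1 + x^2)


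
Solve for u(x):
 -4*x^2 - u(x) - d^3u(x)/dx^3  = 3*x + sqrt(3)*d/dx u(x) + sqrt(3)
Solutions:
 u(x) = C1*exp(x*(-2*2^(1/3)*3^(5/6)/(3 + sqrt(4*sqrt(3) + 9))^(1/3) + 6^(2/3)*(3 + sqrt(4*sqrt(3) + 9))^(1/3))/12)*sin(x*(2*6^(1/3)/(3 + sqrt(4*sqrt(3) + 9))^(1/3) + 2^(2/3)*3^(1/6)*(3 + sqrt(4*sqrt(3) + 9))^(1/3))/4) + C2*exp(x*(-2*2^(1/3)*3^(5/6)/(3 + sqrt(4*sqrt(3) + 9))^(1/3) + 6^(2/3)*(3 + sqrt(4*sqrt(3) + 9))^(1/3))/12)*cos(x*(2*6^(1/3)/(3 + sqrt(4*sqrt(3) + 9))^(1/3) + 2^(2/3)*3^(1/6)*(3 + sqrt(4*sqrt(3) + 9))^(1/3))/4) + C3*exp(-x*(-2*2^(1/3)*3^(5/6)/(3 + sqrt(4*sqrt(3) + 9))^(1/3) + 6^(2/3)*(3 + sqrt(4*sqrt(3) + 9))^(1/3))/6) - 4*x^2 - 3*x + 8*sqrt(3)*x - 24 + 2*sqrt(3)


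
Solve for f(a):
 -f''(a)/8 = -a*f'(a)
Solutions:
 f(a) = C1 + C2*erfi(2*a)


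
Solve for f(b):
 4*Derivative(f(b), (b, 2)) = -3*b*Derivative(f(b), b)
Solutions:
 f(b) = C1 + C2*erf(sqrt(6)*b/4)


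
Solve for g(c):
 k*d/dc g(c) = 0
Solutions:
 g(c) = C1


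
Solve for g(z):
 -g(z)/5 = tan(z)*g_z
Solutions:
 g(z) = C1/sin(z)^(1/5)


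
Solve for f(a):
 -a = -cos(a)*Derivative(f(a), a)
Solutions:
 f(a) = C1 + Integral(a/cos(a), a)


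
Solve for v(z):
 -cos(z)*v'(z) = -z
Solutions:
 v(z) = C1 + Integral(z/cos(z), z)


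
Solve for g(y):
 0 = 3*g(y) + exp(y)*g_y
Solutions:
 g(y) = C1*exp(3*exp(-y))


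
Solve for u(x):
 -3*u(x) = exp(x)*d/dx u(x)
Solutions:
 u(x) = C1*exp(3*exp(-x))


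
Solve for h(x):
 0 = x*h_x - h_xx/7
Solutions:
 h(x) = C1 + C2*erfi(sqrt(14)*x/2)


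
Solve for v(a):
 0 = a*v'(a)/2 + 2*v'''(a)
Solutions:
 v(a) = C1 + Integral(C2*airyai(-2^(1/3)*a/2) + C3*airybi(-2^(1/3)*a/2), a)


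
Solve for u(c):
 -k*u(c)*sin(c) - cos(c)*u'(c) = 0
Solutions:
 u(c) = C1*exp(k*log(cos(c)))


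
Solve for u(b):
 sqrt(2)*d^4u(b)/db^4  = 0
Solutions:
 u(b) = C1 + C2*b + C3*b^2 + C4*b^3


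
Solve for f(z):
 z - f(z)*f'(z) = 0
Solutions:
 f(z) = -sqrt(C1 + z^2)
 f(z) = sqrt(C1 + z^2)


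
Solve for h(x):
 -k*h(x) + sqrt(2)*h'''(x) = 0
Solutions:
 h(x) = C1*exp(2^(5/6)*k^(1/3)*x/2) + C2*exp(2^(5/6)*k^(1/3)*x*(-1 + sqrt(3)*I)/4) + C3*exp(-2^(5/6)*k^(1/3)*x*(1 + sqrt(3)*I)/4)


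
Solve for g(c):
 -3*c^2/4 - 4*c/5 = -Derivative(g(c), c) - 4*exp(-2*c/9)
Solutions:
 g(c) = C1 + c^3/4 + 2*c^2/5 + 18*exp(-2*c/9)


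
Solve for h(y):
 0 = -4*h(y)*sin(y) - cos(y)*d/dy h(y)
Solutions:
 h(y) = C1*cos(y)^4


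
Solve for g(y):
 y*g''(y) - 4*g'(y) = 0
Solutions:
 g(y) = C1 + C2*y^5


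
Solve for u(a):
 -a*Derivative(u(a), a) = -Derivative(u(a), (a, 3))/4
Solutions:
 u(a) = C1 + Integral(C2*airyai(2^(2/3)*a) + C3*airybi(2^(2/3)*a), a)


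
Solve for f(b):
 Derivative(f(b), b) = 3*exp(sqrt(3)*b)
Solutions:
 f(b) = C1 + sqrt(3)*exp(sqrt(3)*b)


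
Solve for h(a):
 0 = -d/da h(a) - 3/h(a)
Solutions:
 h(a) = -sqrt(C1 - 6*a)
 h(a) = sqrt(C1 - 6*a)


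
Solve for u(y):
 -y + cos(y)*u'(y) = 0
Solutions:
 u(y) = C1 + Integral(y/cos(y), y)


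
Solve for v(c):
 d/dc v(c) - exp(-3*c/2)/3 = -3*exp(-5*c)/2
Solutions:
 v(c) = C1 + 3*exp(-5*c)/10 - 2*exp(-3*c/2)/9


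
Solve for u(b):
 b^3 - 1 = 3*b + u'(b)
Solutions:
 u(b) = C1 + b^4/4 - 3*b^2/2 - b


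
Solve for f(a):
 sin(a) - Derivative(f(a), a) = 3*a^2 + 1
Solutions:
 f(a) = C1 - a^3 - a - cos(a)


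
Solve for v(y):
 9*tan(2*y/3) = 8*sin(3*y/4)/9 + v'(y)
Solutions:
 v(y) = C1 - 27*log(cos(2*y/3))/2 + 32*cos(3*y/4)/27


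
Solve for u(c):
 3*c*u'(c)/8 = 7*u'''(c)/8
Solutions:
 u(c) = C1 + Integral(C2*airyai(3^(1/3)*7^(2/3)*c/7) + C3*airybi(3^(1/3)*7^(2/3)*c/7), c)


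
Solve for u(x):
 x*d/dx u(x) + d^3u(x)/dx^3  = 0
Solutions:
 u(x) = C1 + Integral(C2*airyai(-x) + C3*airybi(-x), x)


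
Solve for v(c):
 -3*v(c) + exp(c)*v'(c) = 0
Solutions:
 v(c) = C1*exp(-3*exp(-c))


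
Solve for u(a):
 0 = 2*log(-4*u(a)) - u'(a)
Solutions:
 -Integral(1/(log(-_y) + 2*log(2)), (_y, u(a)))/2 = C1 - a


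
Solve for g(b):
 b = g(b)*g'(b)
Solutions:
 g(b) = -sqrt(C1 + b^2)
 g(b) = sqrt(C1 + b^2)


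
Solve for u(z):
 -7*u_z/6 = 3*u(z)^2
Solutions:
 u(z) = 7/(C1 + 18*z)


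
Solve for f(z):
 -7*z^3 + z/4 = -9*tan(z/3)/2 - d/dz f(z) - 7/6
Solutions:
 f(z) = C1 + 7*z^4/4 - z^2/8 - 7*z/6 + 27*log(cos(z/3))/2


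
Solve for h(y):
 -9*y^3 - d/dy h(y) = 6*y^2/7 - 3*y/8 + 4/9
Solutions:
 h(y) = C1 - 9*y^4/4 - 2*y^3/7 + 3*y^2/16 - 4*y/9


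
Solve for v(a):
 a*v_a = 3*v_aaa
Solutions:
 v(a) = C1 + Integral(C2*airyai(3^(2/3)*a/3) + C3*airybi(3^(2/3)*a/3), a)


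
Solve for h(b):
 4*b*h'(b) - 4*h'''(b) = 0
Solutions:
 h(b) = C1 + Integral(C2*airyai(b) + C3*airybi(b), b)


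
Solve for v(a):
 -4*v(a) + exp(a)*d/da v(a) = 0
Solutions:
 v(a) = C1*exp(-4*exp(-a))


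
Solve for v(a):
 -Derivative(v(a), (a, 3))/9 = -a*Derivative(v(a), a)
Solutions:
 v(a) = C1 + Integral(C2*airyai(3^(2/3)*a) + C3*airybi(3^(2/3)*a), a)


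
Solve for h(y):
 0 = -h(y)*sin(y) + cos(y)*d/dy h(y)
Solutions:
 h(y) = C1/cos(y)


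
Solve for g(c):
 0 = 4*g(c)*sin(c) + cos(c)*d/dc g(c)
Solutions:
 g(c) = C1*cos(c)^4


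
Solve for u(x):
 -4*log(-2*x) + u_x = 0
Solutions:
 u(x) = C1 + 4*x*log(-x) + 4*x*(-1 + log(2))


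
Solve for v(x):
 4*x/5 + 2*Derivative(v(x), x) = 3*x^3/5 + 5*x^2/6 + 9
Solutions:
 v(x) = C1 + 3*x^4/40 + 5*x^3/36 - x^2/5 + 9*x/2


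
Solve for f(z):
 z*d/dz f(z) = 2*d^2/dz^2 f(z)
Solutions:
 f(z) = C1 + C2*erfi(z/2)


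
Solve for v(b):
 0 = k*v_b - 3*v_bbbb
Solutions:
 v(b) = C1 + C2*exp(3^(2/3)*b*k^(1/3)/3) + C3*exp(b*k^(1/3)*(-3^(2/3) + 3*3^(1/6)*I)/6) + C4*exp(-b*k^(1/3)*(3^(2/3) + 3*3^(1/6)*I)/6)


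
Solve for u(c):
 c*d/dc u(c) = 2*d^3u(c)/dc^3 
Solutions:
 u(c) = C1 + Integral(C2*airyai(2^(2/3)*c/2) + C3*airybi(2^(2/3)*c/2), c)


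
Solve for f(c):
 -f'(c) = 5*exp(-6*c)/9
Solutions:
 f(c) = C1 + 5*exp(-6*c)/54


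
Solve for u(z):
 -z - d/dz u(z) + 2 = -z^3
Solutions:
 u(z) = C1 + z^4/4 - z^2/2 + 2*z


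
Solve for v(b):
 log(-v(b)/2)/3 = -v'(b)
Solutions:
 3*Integral(1/(log(-_y) - log(2)), (_y, v(b))) = C1 - b


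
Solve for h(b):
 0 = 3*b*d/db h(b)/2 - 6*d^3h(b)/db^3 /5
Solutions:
 h(b) = C1 + Integral(C2*airyai(10^(1/3)*b/2) + C3*airybi(10^(1/3)*b/2), b)


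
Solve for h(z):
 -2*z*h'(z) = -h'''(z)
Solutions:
 h(z) = C1 + Integral(C2*airyai(2^(1/3)*z) + C3*airybi(2^(1/3)*z), z)


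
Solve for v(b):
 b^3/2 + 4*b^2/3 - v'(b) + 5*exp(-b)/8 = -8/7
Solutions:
 v(b) = C1 + b^4/8 + 4*b^3/9 + 8*b/7 - 5*exp(-b)/8


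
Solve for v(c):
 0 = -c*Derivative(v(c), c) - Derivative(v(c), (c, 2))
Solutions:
 v(c) = C1 + C2*erf(sqrt(2)*c/2)


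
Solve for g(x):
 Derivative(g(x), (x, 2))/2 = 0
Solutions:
 g(x) = C1 + C2*x


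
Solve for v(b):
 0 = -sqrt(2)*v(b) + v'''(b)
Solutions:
 v(b) = C3*exp(2^(1/6)*b) + (C1*sin(2^(1/6)*sqrt(3)*b/2) + C2*cos(2^(1/6)*sqrt(3)*b/2))*exp(-2^(1/6)*b/2)


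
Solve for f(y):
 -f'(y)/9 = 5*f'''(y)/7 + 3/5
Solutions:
 f(y) = C1 + C2*sin(sqrt(35)*y/15) + C3*cos(sqrt(35)*y/15) - 27*y/5


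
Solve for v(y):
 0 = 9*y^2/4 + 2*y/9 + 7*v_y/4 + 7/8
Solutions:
 v(y) = C1 - 3*y^3/7 - 4*y^2/63 - y/2


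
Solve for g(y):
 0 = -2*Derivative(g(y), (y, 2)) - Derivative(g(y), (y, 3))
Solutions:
 g(y) = C1 + C2*y + C3*exp(-2*y)


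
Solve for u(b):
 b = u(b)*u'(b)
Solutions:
 u(b) = -sqrt(C1 + b^2)
 u(b) = sqrt(C1 + b^2)


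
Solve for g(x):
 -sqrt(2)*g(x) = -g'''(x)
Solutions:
 g(x) = C3*exp(2^(1/6)*x) + (C1*sin(2^(1/6)*sqrt(3)*x/2) + C2*cos(2^(1/6)*sqrt(3)*x/2))*exp(-2^(1/6)*x/2)


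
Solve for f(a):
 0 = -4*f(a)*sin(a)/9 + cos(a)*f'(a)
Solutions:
 f(a) = C1/cos(a)^(4/9)


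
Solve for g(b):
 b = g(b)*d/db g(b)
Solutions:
 g(b) = -sqrt(C1 + b^2)
 g(b) = sqrt(C1 + b^2)


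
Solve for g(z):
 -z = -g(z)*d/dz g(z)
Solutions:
 g(z) = -sqrt(C1 + z^2)
 g(z) = sqrt(C1 + z^2)


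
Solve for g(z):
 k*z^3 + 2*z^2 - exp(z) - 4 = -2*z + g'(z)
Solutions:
 g(z) = C1 + k*z^4/4 + 2*z^3/3 + z^2 - 4*z - exp(z)


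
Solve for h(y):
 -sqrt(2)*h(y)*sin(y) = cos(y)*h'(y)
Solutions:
 h(y) = C1*cos(y)^(sqrt(2))


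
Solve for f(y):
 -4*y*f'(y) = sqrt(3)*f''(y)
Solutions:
 f(y) = C1 + C2*erf(sqrt(2)*3^(3/4)*y/3)


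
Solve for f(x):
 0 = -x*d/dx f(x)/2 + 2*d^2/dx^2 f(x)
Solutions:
 f(x) = C1 + C2*erfi(sqrt(2)*x/4)


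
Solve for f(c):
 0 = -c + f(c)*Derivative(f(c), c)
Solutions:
 f(c) = -sqrt(C1 + c^2)
 f(c) = sqrt(C1 + c^2)


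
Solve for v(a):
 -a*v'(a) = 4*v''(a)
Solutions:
 v(a) = C1 + C2*erf(sqrt(2)*a/4)


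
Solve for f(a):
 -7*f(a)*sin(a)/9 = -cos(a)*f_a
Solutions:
 f(a) = C1/cos(a)^(7/9)


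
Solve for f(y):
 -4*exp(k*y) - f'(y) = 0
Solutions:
 f(y) = C1 - 4*exp(k*y)/k


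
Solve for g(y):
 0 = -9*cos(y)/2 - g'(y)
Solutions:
 g(y) = C1 - 9*sin(y)/2


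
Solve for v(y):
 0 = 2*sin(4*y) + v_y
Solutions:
 v(y) = C1 + cos(4*y)/2


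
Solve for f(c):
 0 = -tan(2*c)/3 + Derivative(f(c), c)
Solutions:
 f(c) = C1 - log(cos(2*c))/6


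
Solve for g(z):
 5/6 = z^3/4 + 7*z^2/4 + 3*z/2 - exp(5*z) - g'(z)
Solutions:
 g(z) = C1 + z^4/16 + 7*z^3/12 + 3*z^2/4 - 5*z/6 - exp(5*z)/5


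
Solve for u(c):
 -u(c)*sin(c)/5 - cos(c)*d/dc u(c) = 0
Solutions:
 u(c) = C1*cos(c)^(1/5)


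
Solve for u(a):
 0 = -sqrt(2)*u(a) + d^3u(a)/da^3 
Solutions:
 u(a) = C3*exp(2^(1/6)*a) + (C1*sin(2^(1/6)*sqrt(3)*a/2) + C2*cos(2^(1/6)*sqrt(3)*a/2))*exp(-2^(1/6)*a/2)


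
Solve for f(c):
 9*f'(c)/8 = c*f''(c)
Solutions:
 f(c) = C1 + C2*c^(17/8)


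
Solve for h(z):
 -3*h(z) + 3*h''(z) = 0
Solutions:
 h(z) = C1*exp(-z) + C2*exp(z)


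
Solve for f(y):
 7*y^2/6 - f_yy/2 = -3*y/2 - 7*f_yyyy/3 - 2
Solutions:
 f(y) = C1 + C2*y + C3*exp(-sqrt(42)*y/14) + C4*exp(sqrt(42)*y/14) + 7*y^4/36 + y^3/2 + 116*y^2/9


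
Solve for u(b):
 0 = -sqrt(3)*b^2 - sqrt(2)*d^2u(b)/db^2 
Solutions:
 u(b) = C1 + C2*b - sqrt(6)*b^4/24


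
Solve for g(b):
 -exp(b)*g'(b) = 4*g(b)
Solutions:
 g(b) = C1*exp(4*exp(-b))


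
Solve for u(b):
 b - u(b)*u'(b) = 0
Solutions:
 u(b) = -sqrt(C1 + b^2)
 u(b) = sqrt(C1 + b^2)


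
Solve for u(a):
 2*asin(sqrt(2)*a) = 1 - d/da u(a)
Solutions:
 u(a) = C1 - 2*a*asin(sqrt(2)*a) + a - sqrt(2)*sqrt(1 - 2*a^2)


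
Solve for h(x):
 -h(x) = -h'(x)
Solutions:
 h(x) = C1*exp(x)


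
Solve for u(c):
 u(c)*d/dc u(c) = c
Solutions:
 u(c) = -sqrt(C1 + c^2)
 u(c) = sqrt(C1 + c^2)


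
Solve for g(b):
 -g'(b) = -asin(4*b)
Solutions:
 g(b) = C1 + b*asin(4*b) + sqrt(1 - 16*b^2)/4


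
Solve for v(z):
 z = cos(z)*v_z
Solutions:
 v(z) = C1 + Integral(z/cos(z), z)


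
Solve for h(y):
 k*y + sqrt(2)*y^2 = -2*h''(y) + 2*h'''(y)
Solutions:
 h(y) = C1 + C2*y + C3*exp(y) - sqrt(2)*y^4/24 + y^3*(-k - 2*sqrt(2))/12 + y^2*(-k - 2*sqrt(2))/4


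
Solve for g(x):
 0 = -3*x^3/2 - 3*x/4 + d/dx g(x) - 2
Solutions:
 g(x) = C1 + 3*x^4/8 + 3*x^2/8 + 2*x


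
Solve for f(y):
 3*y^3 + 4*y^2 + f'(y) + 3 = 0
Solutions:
 f(y) = C1 - 3*y^4/4 - 4*y^3/3 - 3*y


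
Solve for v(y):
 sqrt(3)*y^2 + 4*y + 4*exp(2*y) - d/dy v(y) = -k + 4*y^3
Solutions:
 v(y) = C1 + k*y - y^4 + sqrt(3)*y^3/3 + 2*y^2 + 2*exp(2*y)


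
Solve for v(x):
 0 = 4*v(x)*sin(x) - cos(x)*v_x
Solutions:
 v(x) = C1/cos(x)^4


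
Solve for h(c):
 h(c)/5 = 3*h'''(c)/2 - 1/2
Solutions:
 h(c) = C3*exp(15^(2/3)*2^(1/3)*c/15) + (C1*sin(2^(1/3)*3^(1/6)*5^(2/3)*c/10) + C2*cos(2^(1/3)*3^(1/6)*5^(2/3)*c/10))*exp(-15^(2/3)*2^(1/3)*c/30) - 5/2


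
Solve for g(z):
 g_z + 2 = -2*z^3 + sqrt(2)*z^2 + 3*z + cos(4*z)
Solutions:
 g(z) = C1 - z^4/2 + sqrt(2)*z^3/3 + 3*z^2/2 - 2*z + sin(4*z)/4


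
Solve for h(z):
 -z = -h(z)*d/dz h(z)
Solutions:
 h(z) = -sqrt(C1 + z^2)
 h(z) = sqrt(C1 + z^2)


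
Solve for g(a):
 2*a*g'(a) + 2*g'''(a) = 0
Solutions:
 g(a) = C1 + Integral(C2*airyai(-a) + C3*airybi(-a), a)


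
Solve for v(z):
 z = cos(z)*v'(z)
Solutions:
 v(z) = C1 + Integral(z/cos(z), z)


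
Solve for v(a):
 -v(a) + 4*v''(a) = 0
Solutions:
 v(a) = C1*exp(-a/2) + C2*exp(a/2)


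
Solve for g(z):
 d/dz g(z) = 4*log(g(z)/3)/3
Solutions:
 3*Integral(1/(-log(_y) + log(3)), (_y, g(z)))/4 = C1 - z


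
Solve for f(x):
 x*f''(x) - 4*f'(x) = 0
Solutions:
 f(x) = C1 + C2*x^5


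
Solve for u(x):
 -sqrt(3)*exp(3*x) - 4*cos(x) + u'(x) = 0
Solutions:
 u(x) = C1 + sqrt(3)*exp(3*x)/3 + 4*sin(x)


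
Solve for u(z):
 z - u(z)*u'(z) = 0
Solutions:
 u(z) = -sqrt(C1 + z^2)
 u(z) = sqrt(C1 + z^2)


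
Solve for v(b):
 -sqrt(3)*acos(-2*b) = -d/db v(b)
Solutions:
 v(b) = C1 + sqrt(3)*(b*acos(-2*b) + sqrt(1 - 4*b^2)/2)


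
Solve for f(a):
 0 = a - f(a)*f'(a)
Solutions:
 f(a) = -sqrt(C1 + a^2)
 f(a) = sqrt(C1 + a^2)


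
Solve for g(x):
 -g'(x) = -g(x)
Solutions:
 g(x) = C1*exp(x)


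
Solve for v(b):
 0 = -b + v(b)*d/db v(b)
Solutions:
 v(b) = -sqrt(C1 + b^2)
 v(b) = sqrt(C1 + b^2)


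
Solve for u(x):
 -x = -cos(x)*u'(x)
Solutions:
 u(x) = C1 + Integral(x/cos(x), x)


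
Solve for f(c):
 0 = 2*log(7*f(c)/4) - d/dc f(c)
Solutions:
 Integral(1/(-log(_y) - log(7) + 2*log(2)), (_y, f(c)))/2 = C1 - c


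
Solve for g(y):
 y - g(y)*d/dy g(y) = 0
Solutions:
 g(y) = -sqrt(C1 + y^2)
 g(y) = sqrt(C1 + y^2)


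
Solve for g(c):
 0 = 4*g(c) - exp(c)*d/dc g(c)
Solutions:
 g(c) = C1*exp(-4*exp(-c))


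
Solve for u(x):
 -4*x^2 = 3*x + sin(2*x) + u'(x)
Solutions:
 u(x) = C1 - 4*x^3/3 - 3*x^2/2 + cos(2*x)/2


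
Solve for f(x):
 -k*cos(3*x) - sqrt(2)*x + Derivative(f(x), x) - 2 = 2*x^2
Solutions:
 f(x) = C1 + k*sin(3*x)/3 + 2*x^3/3 + sqrt(2)*x^2/2 + 2*x


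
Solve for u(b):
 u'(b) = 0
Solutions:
 u(b) = C1


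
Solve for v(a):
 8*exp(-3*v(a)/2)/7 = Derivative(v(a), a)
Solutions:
 v(a) = 2*log(C1 + 12*a/7)/3
 v(a) = 2*log(14^(2/3)*(-3^(1/3) - 3^(5/6)*I)*(C1 + 8*a)^(1/3)/28)
 v(a) = 2*log(14^(2/3)*(-3^(1/3) + 3^(5/6)*I)*(C1 + 8*a)^(1/3)/28)


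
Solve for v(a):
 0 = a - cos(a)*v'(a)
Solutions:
 v(a) = C1 + Integral(a/cos(a), a)


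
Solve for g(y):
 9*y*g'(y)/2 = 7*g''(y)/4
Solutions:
 g(y) = C1 + C2*erfi(3*sqrt(7)*y/7)


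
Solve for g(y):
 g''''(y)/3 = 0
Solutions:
 g(y) = C1 + C2*y + C3*y^2 + C4*y^3


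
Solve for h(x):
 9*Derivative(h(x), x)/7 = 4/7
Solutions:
 h(x) = C1 + 4*x/9


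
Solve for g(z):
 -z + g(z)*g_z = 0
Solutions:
 g(z) = -sqrt(C1 + z^2)
 g(z) = sqrt(C1 + z^2)


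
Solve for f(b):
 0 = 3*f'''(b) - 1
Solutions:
 f(b) = C1 + C2*b + C3*b^2 + b^3/18


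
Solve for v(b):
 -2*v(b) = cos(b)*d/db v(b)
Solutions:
 v(b) = C1*(sin(b) - 1)/(sin(b) + 1)


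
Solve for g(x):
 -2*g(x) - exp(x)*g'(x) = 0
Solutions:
 g(x) = C1*exp(2*exp(-x))


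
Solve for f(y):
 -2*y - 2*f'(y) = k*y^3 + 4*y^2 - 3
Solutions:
 f(y) = C1 - k*y^4/8 - 2*y^3/3 - y^2/2 + 3*y/2


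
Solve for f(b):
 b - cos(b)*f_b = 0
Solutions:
 f(b) = C1 + Integral(b/cos(b), b)


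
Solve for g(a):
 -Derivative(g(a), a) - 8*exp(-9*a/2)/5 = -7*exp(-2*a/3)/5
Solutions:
 g(a) = C1 + 16*exp(-9*a/2)/45 - 21*exp(-2*a/3)/10


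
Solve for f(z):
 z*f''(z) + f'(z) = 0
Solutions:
 f(z) = C1 + C2*log(z)


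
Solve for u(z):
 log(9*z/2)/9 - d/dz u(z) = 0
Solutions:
 u(z) = C1 + z*log(z)/9 - z/9 - z*log(2)/9 + 2*z*log(3)/9


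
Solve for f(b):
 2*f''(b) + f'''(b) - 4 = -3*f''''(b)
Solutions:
 f(b) = C1 + C2*b + b^2 + (C3*sin(sqrt(23)*b/6) + C4*cos(sqrt(23)*b/6))*exp(-b/6)


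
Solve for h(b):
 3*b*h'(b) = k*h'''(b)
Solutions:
 h(b) = C1 + Integral(C2*airyai(3^(1/3)*b*(1/k)^(1/3)) + C3*airybi(3^(1/3)*b*(1/k)^(1/3)), b)


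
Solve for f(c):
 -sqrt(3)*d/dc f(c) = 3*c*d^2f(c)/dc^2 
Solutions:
 f(c) = C1 + C2*c^(1 - sqrt(3)/3)


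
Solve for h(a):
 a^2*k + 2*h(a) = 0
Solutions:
 h(a) = -a^2*k/2


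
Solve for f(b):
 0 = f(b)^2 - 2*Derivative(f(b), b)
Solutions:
 f(b) = -2/(C1 + b)


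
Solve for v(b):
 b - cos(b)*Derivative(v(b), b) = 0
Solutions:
 v(b) = C1 + Integral(b/cos(b), b)


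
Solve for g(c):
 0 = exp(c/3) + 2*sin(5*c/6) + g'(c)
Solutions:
 g(c) = C1 - 3*exp(c/3) + 12*cos(5*c/6)/5


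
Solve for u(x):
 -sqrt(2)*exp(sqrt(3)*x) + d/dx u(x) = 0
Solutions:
 u(x) = C1 + sqrt(6)*exp(sqrt(3)*x)/3


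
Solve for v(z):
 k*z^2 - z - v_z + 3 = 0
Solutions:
 v(z) = C1 + k*z^3/3 - z^2/2 + 3*z


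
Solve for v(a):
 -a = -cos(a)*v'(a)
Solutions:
 v(a) = C1 + Integral(a/cos(a), a)


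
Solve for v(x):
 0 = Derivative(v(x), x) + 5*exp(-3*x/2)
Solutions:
 v(x) = C1 + 10*exp(-3*x/2)/3


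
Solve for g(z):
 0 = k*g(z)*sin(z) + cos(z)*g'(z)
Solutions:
 g(z) = C1*exp(k*log(cos(z)))


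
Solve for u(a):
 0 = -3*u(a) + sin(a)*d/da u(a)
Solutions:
 u(a) = C1*(cos(a) - 1)^(3/2)/(cos(a) + 1)^(3/2)


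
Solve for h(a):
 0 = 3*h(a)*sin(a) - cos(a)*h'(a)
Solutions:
 h(a) = C1/cos(a)^3


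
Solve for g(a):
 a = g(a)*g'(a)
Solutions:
 g(a) = -sqrt(C1 + a^2)
 g(a) = sqrt(C1 + a^2)


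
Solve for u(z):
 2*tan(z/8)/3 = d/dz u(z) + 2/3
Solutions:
 u(z) = C1 - 2*z/3 - 16*log(cos(z/8))/3


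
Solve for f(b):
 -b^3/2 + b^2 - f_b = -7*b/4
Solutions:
 f(b) = C1 - b^4/8 + b^3/3 + 7*b^2/8


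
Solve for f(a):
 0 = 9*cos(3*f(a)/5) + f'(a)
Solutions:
 9*a - 5*log(sin(3*f(a)/5) - 1)/6 + 5*log(sin(3*f(a)/5) + 1)/6 = C1


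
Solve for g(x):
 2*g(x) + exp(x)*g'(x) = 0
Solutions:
 g(x) = C1*exp(2*exp(-x))


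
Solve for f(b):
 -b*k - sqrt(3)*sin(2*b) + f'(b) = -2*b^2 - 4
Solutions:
 f(b) = C1 - 2*b^3/3 + b^2*k/2 - 4*b - sqrt(3)*cos(2*b)/2


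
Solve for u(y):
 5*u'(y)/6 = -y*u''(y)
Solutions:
 u(y) = C1 + C2*y^(1/6)


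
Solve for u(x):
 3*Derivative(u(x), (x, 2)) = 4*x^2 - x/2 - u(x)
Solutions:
 u(x) = C1*sin(sqrt(3)*x/3) + C2*cos(sqrt(3)*x/3) + 4*x^2 - x/2 - 24


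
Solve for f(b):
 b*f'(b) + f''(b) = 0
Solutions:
 f(b) = C1 + C2*erf(sqrt(2)*b/2)


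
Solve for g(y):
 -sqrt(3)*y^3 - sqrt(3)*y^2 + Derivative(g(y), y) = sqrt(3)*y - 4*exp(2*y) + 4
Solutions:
 g(y) = C1 + sqrt(3)*y^4/4 + sqrt(3)*y^3/3 + sqrt(3)*y^2/2 + 4*y - 2*exp(2*y)


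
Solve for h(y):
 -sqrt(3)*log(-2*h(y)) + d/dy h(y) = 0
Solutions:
 -sqrt(3)*Integral(1/(log(-_y) + log(2)), (_y, h(y)))/3 = C1 - y


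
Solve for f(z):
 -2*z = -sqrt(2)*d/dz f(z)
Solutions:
 f(z) = C1 + sqrt(2)*z^2/2


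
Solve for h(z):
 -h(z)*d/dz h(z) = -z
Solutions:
 h(z) = -sqrt(C1 + z^2)
 h(z) = sqrt(C1 + z^2)


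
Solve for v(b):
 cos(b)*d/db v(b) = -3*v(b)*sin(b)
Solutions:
 v(b) = C1*cos(b)^3


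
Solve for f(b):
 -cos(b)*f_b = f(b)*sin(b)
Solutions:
 f(b) = C1*cos(b)


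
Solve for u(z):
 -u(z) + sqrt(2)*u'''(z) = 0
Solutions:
 u(z) = C3*exp(2^(5/6)*z/2) + (C1*sin(2^(5/6)*sqrt(3)*z/4) + C2*cos(2^(5/6)*sqrt(3)*z/4))*exp(-2^(5/6)*z/4)


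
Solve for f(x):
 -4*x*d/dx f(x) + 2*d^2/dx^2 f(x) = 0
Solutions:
 f(x) = C1 + C2*erfi(x)


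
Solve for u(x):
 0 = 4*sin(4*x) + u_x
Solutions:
 u(x) = C1 + cos(4*x)


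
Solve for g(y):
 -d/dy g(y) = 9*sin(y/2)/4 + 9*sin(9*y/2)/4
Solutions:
 g(y) = C1 + 9*cos(y/2)/2 + cos(9*y/2)/2


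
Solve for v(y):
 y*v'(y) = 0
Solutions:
 v(y) = C1


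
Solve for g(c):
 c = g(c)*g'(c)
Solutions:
 g(c) = -sqrt(C1 + c^2)
 g(c) = sqrt(C1 + c^2)


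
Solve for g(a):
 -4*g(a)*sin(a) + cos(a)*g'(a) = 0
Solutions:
 g(a) = C1/cos(a)^4


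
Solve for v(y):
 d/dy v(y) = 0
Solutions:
 v(y) = C1
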